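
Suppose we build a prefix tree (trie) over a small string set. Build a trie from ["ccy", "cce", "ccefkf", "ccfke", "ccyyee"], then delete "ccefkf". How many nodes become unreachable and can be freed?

A node on "ccefkf"'s path can go only if nothing else ends at it or branches off below it.
The suffix "fkf" (3 nodes) is used only by "ccefkf"; "cce" is itself a stored word, so pruning stops there.
Nodes removed: 3

3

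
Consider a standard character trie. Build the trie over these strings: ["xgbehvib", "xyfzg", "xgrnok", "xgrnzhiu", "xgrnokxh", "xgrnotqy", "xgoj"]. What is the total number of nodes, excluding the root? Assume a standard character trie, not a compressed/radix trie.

27

Insert word by word; a character creates a node only if that edge doesn't already exist:
  "xgbehvib" → 8 new (x, g, b, e, h, v, i, b)
  "xyfzg" → prefix "x" already present; 4 new (y, f, z, g)
  "xgrnok" → prefix "xg" already present; 4 new (r, n, o, k)
  "xgrnzhiu" → prefix "xgrn" already present; 4 new (z, h, i, u)
  "xgrnokxh" → prefix "xgrnok" already present; 2 new (x, h)
  "xgrnotqy" → prefix "xgrno" already present; 3 new (t, q, y)
  "xgoj" → prefix "xg" already present; 2 new (o, j)
Total nodes = 8 + 4 + 4 + 4 + 2 + 3 + 2 = 27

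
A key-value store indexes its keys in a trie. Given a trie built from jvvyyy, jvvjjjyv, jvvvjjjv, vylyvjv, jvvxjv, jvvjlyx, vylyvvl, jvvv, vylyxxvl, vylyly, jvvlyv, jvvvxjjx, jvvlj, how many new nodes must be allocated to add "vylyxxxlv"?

"vylyxx" is already a path in the trie; the remaining "xlv" must be added.
So 9 − 6 = 3 new nodes.

3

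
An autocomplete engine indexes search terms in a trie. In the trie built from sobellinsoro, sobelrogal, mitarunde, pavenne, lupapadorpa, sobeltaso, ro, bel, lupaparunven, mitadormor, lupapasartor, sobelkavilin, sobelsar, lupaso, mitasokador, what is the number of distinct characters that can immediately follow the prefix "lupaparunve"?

Follow the path "lupaparunve" to its node, then look at its outgoing edges.
Distinct next characters after "lupaparunve": n.
That node has 1 child edge.

1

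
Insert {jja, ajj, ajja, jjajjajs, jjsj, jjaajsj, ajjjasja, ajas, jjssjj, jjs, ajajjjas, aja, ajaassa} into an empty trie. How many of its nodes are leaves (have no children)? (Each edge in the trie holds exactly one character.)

9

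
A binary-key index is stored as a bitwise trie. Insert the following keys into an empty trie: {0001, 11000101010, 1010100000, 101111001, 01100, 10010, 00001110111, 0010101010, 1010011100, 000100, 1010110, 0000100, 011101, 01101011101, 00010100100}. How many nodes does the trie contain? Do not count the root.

For each word, the new-node count is its length minus the longest prefix already in the trie:
  "0001" → 4 new (0, 0, 0, 1)
  "11000101010" → 11 new (1, 1, 0, 0, 0, 1, 0, 1, 0, 1, 0)
  "1010100000" → prefix "1" already present; 9 new (0, 1, 0, 1, 0, 0, 0, 0, 0)
  "101111001" → prefix "101" already present; 6 new (1, 1, 1, 0, 0, 1)
  "01100" → prefix "0" already present; 4 new (1, 1, 0, 0)
  "10010" → prefix "10" already present; 3 new (0, 1, 0)
  "00001110111" → prefix "000" already present; 8 new (0, 1, 1, 1, 0, 1, 1, 1)
  "0010101010" → prefix "00" already present; 8 new (1, 0, 1, 0, 1, 0, 1, 0)
  "1010011100" → prefix "1010" already present; 6 new (0, 1, 1, 1, 0, 0)
  "000100" → prefix "0001" already present; 2 new (0, 0)
  "1010110" → prefix "10101" already present; 2 new (1, 0)
  "0000100" → prefix "00001" already present; 2 new (0, 0)
  "011101" → prefix "011" already present; 3 new (1, 0, 1)
  "01101011101" → prefix "0110" already present; 7 new (1, 0, 1, 1, 1, 0, 1)
  "00010100100" → prefix "00010" already present; 6 new (1, 0, 0, 1, 0, 0)
Total nodes = 4 + 11 + 9 + 6 + 4 + 3 + 8 + 8 + 6 + 2 + 2 + 2 + 3 + 7 + 6 = 81

81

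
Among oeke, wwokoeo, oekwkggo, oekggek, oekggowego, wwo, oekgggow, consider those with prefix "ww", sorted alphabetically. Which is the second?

wwokoeo

Filter for "ww…" and sort: "wwo", "wwokoeo"
The 2nd is wwokoeo.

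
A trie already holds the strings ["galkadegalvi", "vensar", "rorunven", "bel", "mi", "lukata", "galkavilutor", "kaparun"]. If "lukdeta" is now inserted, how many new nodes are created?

4

The longest prefix of "lukdeta" already in the trie is "luk" (length 3).
Each of the 4 remaining characters creates one node.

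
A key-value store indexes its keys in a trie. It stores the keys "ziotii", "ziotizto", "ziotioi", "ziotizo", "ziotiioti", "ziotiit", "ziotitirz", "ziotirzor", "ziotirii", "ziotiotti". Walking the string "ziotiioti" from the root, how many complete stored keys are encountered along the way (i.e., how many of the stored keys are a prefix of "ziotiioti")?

Traverse "ziotiioti" character by character; count nodes along the way that are marked as word ends.
Prefixes of the query that are stored words: "ziotii", "ziotiioti"
Count: 2

2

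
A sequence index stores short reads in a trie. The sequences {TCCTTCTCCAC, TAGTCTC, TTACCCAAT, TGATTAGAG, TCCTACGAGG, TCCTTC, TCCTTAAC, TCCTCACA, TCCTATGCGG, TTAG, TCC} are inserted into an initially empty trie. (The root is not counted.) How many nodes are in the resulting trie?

52

For each word, the new-node count is its length minus the longest prefix already in the trie:
  "TCCTTCTCCAC" → 11 new (T, C, C, T, T, C, T, C, C, A, C)
  "TAGTCTC" → prefix "T" already present; 6 new (A, G, T, C, T, C)
  "TTACCCAAT" → prefix "T" already present; 8 new (T, A, C, C, C, A, A, T)
  "TGATTAGAG" → prefix "T" already present; 8 new (G, A, T, T, A, G, A, G)
  "TCCTACGAGG" → prefix "TCCT" already present; 6 new (A, C, G, A, G, G)
  "TCCTTC" → prefix "TCCTTC" already present; 0 new (none)
  "TCCTTAAC" → prefix "TCCTT" already present; 3 new (A, A, C)
  "TCCTCACA" → prefix "TCCT" already present; 4 new (C, A, C, A)
  "TCCTATGCGG" → prefix "TCCTA" already present; 5 new (T, G, C, G, G)
  "TTAG" → prefix "TTA" already present; 1 new (G)
  "TCC" → prefix "TCC" already present; 0 new (none)
Total nodes = 11 + 6 + 8 + 8 + 6 + 0 + 3 + 4 + 5 + 1 + 0 = 52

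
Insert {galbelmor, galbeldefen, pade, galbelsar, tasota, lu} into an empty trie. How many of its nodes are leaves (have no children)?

6

A leaf is a node with no children — equivalently, the end of a word that is not a proper prefix of any other stored word.
Those words: "galbeldefen", "galbelmor", "galbelsar", "lu", "pade", "tasota"
Leaf count: 6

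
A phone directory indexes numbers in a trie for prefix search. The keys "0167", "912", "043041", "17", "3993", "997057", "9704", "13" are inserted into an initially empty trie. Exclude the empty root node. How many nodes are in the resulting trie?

27

Insert word by word; a character creates a node only if that edge doesn't already exist:
  "0167" → 4 new (0, 1, 6, 7)
  "912" → 3 new (9, 1, 2)
  "043041" → prefix "0" already present; 5 new (4, 3, 0, 4, 1)
  "17" → 2 new (1, 7)
  "3993" → 4 new (3, 9, 9, 3)
  "997057" → prefix "9" already present; 5 new (9, 7, 0, 5, 7)
  "9704" → prefix "9" already present; 3 new (7, 0, 4)
  "13" → prefix "1" already present; 1 new (3)
Total nodes = 4 + 3 + 5 + 2 + 4 + 5 + 3 + 1 = 27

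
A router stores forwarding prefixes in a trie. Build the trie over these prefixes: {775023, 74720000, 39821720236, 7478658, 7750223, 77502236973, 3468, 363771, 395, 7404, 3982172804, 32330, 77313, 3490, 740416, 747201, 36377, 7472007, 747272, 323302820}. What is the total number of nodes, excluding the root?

67

Trace insertions, counting only characters that open a new branch:
  "775023" → 6 new (7, 7, 5, 0, 2, 3)
  "74720000" → prefix "7" already present; 7 new (4, 7, 2, 0, 0, 0, 0)
  "39821720236" → 11 new (3, 9, 8, 2, 1, 7, 2, 0, 2, 3, 6)
  "7478658" → prefix "747" already present; 4 new (8, 6, 5, 8)
  "7750223" → prefix "77502" already present; 2 new (2, 3)
  "77502236973" → prefix "7750223" already present; 4 new (6, 9, 7, 3)
  "3468" → prefix "3" already present; 3 new (4, 6, 8)
  "363771" → prefix "3" already present; 5 new (6, 3, 7, 7, 1)
  "395" → prefix "39" already present; 1 new (5)
  "7404" → prefix "74" already present; 2 new (0, 4)
  "3982172804" → prefix "3982172" already present; 3 new (8, 0, 4)
  "32330" → prefix "3" already present; 4 new (2, 3, 3, 0)
  "77313" → prefix "77" already present; 3 new (3, 1, 3)
  "3490" → prefix "34" already present; 2 new (9, 0)
  "740416" → prefix "7404" already present; 2 new (1, 6)
  "747201" → prefix "74720" already present; 1 new (1)
  "36377" → prefix "36377" already present; 0 new (none)
  "7472007" → prefix "747200" already present; 1 new (7)
  "747272" → prefix "7472" already present; 2 new (7, 2)
  "323302820" → prefix "32330" already present; 4 new (2, 8, 2, 0)
Total nodes = 6 + 7 + 11 + 4 + 2 + 4 + 3 + 5 + 1 + 2 + 3 + 4 + 3 + 2 + 2 + 1 + 0 + 1 + 2 + 4 = 67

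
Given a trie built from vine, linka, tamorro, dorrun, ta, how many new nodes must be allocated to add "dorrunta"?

"dorrun" is already a path in the trie; the remaining "ta" must be added.
Each of the 2 remaining characters creates one node.

2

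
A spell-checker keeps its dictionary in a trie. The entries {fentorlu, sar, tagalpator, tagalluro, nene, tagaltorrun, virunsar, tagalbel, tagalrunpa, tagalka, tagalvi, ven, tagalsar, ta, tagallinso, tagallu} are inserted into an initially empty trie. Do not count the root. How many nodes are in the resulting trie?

Trace insertions, counting only characters that open a new branch:
  "fentorlu" → 8 new (f, e, n, t, o, r, l, u)
  "sar" → 3 new (s, a, r)
  "tagalpator" → 10 new (t, a, g, a, l, p, a, t, o, r)
  "tagalluro" → prefix "tagal" already present; 4 new (l, u, r, o)
  "nene" → 4 new (n, e, n, e)
  "tagaltorrun" → prefix "tagal" already present; 6 new (t, o, r, r, u, n)
  "virunsar" → 8 new (v, i, r, u, n, s, a, r)
  "tagalbel" → prefix "tagal" already present; 3 new (b, e, l)
  "tagalrunpa" → prefix "tagal" already present; 5 new (r, u, n, p, a)
  "tagalka" → prefix "tagal" already present; 2 new (k, a)
  "tagalvi" → prefix "tagal" already present; 2 new (v, i)
  "ven" → prefix "v" already present; 2 new (e, n)
  "tagalsar" → prefix "tagal" already present; 3 new (s, a, r)
  "ta" → prefix "ta" already present; 0 new (none)
  "tagallinso" → prefix "tagall" already present; 4 new (i, n, s, o)
  "tagallu" → prefix "tagallu" already present; 0 new (none)
Total nodes = 8 + 3 + 10 + 4 + 4 + 6 + 8 + 3 + 5 + 2 + 2 + 2 + 3 + 0 + 4 + 0 = 64

64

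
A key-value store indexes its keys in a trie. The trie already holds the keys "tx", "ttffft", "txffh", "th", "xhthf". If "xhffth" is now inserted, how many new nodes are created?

4

"xh" is already a path in the trie; the remaining "ffth" must be added.
New nodes needed: |"xhffth"| − 2 = 6 − 2 = 4.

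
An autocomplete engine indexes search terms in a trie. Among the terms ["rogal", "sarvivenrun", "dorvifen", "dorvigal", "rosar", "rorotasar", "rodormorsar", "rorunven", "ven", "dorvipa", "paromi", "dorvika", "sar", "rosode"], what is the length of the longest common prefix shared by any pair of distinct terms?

5

Look for the deepest trie node that still has at least two words in its subtree.
"dorvifen" and "dorvigal" agree on "dorvi" (5 characters) before diverging; nothing deeper is shared.
Longest shared-prefix length: 5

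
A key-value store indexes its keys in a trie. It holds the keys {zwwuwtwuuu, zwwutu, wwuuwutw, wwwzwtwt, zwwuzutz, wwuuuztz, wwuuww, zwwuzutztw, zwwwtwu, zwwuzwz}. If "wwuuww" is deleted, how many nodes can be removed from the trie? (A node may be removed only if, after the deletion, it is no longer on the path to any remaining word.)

1

After clearing the end-marker at "wwuuww", prune upward until reaching a node still needed by another word.
The suffix "w" (1 node) is used only by "wwuuww"; the node for "wwuuw" still has the child "u", so pruning stops there.
Nodes removed: 1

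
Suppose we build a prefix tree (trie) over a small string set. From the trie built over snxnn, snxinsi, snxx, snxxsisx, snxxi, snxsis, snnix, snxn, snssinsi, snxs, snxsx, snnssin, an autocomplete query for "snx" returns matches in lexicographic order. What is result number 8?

Filter for "snx…" and sort: "snxinsi", "snxn", "snxnn", "snxs", "snxsis", "snxsx", "snxx", "snxxi", "snxxsisx"
Position 8: snxxi

snxxi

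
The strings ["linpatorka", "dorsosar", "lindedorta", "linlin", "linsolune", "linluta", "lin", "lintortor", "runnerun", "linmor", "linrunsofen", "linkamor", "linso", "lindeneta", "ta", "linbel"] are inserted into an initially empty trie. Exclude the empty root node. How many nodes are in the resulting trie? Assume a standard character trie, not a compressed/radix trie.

76

Count nodes per top-level branch (shared prefixes stored once):
  'd'-branch (dorsosar): 8 nodes
  'l'-branch (lin, linbel, lindedorta, lindeneta, linkamor, linlin, linluta, linmor, linpatorka, linrunsofen, linso, linsolune, lintortor): 58 nodes
  'r'-branch (runnerun): 8 nodes
  't'-branch (ta): 2 nodes
Sum: 76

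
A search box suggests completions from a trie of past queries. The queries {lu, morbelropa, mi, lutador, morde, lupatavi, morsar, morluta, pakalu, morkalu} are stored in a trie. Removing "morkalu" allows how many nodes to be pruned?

4

Walk "morkalu" from the leaf back toward the root, removing each node that no remaining word uses.
The suffix "kalu" (4 nodes) is used only by "morkalu"; the node for "mor" still has the child "b", so pruning stops there.
Nodes removed: 4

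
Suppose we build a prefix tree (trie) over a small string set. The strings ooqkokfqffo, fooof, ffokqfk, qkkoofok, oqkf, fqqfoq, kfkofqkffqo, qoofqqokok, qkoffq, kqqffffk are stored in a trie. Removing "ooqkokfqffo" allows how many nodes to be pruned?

After clearing the end-marker at "ooqkokfqffo", prune upward until reaching a node still needed by another word.
The suffix "oqkokfqffo" (10 nodes) is used only by "ooqkokfqffo"; the node for "o" still has the child "q", so pruning stops there.
Nodes removed: 10

10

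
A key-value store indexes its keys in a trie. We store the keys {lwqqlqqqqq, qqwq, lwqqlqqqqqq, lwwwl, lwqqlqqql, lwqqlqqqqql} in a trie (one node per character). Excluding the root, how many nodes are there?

20

Trie structure (* marks end of a word):
(root)
├─ l
│  └─ w
│     ├─ q
│     │  └─ q
│     │     └─ l
│     │        └─ q
│     │           └─ q
│     │              └─ q
│     │                 ├─ l *
│     │                 └─ q
│     │                    └─ q *
│     │                       ├─ l *
│     │                       └─ q *
│     └─ w
│        └─ w
│           └─ l *
└─ q
   └─ q
      └─ w
         └─ q *
Counting every labelled node above: 20.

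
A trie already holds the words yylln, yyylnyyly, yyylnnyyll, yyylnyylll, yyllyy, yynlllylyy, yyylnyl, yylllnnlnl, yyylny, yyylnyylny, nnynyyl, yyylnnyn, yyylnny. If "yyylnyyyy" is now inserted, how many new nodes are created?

2

The longest prefix of "yyylnyyyy" already in the trie is "yyylnyy" (length 7).
So 9 − 7 = 2 new nodes.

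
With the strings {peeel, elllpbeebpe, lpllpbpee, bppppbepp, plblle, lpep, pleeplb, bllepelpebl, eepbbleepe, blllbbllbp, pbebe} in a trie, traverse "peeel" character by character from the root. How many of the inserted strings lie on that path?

1

Traverse "peeel" character by character; count nodes along the way that are marked as word ends.
Prefixes of the query that are stored words: "peeel"
Count: 1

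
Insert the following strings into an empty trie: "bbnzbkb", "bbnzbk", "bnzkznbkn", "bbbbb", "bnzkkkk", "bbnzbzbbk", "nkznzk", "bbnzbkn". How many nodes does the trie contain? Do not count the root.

For each word, the new-node count is its length minus the longest prefix already in the trie:
  "bbnzbkb" → 7 new (b, b, n, z, b, k, b)
  "bbnzbk" → prefix "bbnzbk" already present; 0 new (none)
  "bnzkznbkn" → prefix "b" already present; 8 new (n, z, k, z, n, b, k, n)
  "bbbbb" → prefix "bb" already present; 3 new (b, b, b)
  "bnzkkkk" → prefix "bnzk" already present; 3 new (k, k, k)
  "bbnzbzbbk" → prefix "bbnzb" already present; 4 new (z, b, b, k)
  "nkznzk" → 6 new (n, k, z, n, z, k)
  "bbnzbkn" → prefix "bbnzbk" already present; 1 new (n)
Total nodes = 7 + 0 + 8 + 3 + 3 + 4 + 6 + 1 = 32

32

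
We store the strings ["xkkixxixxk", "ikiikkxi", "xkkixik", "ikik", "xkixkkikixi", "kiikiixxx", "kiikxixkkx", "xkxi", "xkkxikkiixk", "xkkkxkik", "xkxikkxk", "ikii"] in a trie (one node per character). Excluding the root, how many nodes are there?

64

Count nodes per top-level branch (shared prefixes stored once):
  'i'-branch (ikii, ikiikkxi, ikik): 9 nodes
  'k'-branch (kiikiixxx, kiikxixkkx): 15 nodes
  'x'-branch (xkixkkikixi, xkkixik, xkkixxixxk, xkkkxkik, xkkxikkiixk, xkxi, xkxikkxk): 40 nodes
Sum: 64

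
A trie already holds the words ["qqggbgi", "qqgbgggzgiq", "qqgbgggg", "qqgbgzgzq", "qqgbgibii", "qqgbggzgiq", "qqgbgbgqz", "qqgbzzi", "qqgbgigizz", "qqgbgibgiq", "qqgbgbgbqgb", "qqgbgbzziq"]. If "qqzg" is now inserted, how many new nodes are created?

"qq" is already a path in the trie; the remaining "zg" must be added.
New nodes needed: |"qqzg"| − 2 = 4 − 2 = 2.

2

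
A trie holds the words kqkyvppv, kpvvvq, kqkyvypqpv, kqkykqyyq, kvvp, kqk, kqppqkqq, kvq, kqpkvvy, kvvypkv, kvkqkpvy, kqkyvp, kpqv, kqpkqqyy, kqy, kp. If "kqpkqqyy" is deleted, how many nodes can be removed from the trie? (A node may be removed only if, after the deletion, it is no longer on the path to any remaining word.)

4

After clearing the end-marker at "kqpkqqyy", prune upward until reaching a node still needed by another word.
The suffix "qqyy" (4 nodes) is used only by "kqpkqqyy"; the node for "kqpk" still has the child "v", so pruning stops there.
Nodes removed: 4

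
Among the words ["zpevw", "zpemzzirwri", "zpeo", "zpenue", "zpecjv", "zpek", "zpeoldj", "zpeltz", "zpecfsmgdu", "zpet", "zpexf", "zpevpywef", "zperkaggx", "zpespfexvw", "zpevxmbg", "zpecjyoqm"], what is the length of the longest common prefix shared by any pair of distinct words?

The deepest shared node is where two words last agree before diverging.
e.g. "zpecjv" and "zpecjyoqm" share the prefix "zpecj" of length 5; no pair shares a longer one.
Longest shared-prefix length: 5

5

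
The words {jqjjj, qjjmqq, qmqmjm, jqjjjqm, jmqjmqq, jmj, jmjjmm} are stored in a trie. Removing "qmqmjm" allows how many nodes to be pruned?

A node on "qmqmjm"'s path can go only if nothing else ends at it or branches off below it.
The suffix "mqmjm" (5 nodes) is used only by "qmqmjm"; the node for "q" still has the child "j", so pruning stops there.
Nodes removed: 5

5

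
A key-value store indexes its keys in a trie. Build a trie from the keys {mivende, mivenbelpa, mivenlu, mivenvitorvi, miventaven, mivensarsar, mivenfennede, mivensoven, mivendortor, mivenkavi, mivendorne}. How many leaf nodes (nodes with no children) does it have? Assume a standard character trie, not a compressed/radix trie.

11

Leaves are exactly the stored words that no other stored word extends.
Those words: "mivenbelpa", "mivende", "mivendorne", "mivendortor", "mivenfennede", "mivenkavi", "mivenlu", "mivensarsar", "mivensoven", "miventaven", "mivenvitorvi"
Leaf count: 11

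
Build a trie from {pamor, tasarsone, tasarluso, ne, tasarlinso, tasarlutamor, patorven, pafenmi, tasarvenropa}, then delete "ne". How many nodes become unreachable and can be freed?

2

After clearing the end-marker at "ne", prune upward until reaching a node still needed by another word.
No other word shares any prefix with "ne", so all 2 of its nodes go.
Nodes removed: 2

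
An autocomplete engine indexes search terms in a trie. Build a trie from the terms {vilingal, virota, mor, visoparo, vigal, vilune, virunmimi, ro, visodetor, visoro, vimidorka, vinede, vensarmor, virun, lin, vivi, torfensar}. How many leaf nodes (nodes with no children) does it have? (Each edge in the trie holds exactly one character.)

A leaf is a node with no children — equivalently, the end of a word that is not a proper prefix of any other stored word.
Those words: "lin", "mor", "ro", "torfensar", "vensarmor", "vigal", "vilingal", "vilune", "vimidorka", "vinede", "virota", "virunmimi", "visodetor", "visoparo", "visoro", "vivi"
Leaf count: 16

16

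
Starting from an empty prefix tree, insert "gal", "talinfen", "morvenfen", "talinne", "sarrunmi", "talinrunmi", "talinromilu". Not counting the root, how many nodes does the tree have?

40

Count nodes per top-level branch (shared prefixes stored once):
  'g'-branch (gal): 3 nodes
  'm'-branch (morvenfen): 9 nodes
  's'-branch (sarrunmi): 8 nodes
  't'-branch (talinfen, talinne, talinromilu, talinrunmi): 20 nodes
Sum: 40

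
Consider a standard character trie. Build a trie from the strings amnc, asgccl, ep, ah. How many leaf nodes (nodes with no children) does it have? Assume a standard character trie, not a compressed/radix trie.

Leaves are exactly the stored words that no other stored word extends.
Those words: "ah", "amnc", "asgccl", "ep"
Leaf count: 4

4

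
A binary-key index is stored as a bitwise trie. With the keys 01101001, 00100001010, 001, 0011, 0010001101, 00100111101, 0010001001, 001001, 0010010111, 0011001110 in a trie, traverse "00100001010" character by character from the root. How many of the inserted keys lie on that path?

Check each prefix of "00100001010" against the stored set — each match is an end-marker on the path.
Prefixes of the query that are stored words: "001", "00100001010"
Count: 2

2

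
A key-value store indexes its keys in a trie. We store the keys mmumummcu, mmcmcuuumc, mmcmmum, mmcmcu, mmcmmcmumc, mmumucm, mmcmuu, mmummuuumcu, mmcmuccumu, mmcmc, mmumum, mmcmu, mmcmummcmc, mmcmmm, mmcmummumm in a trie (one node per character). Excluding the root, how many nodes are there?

50

Insert word by word; a character creates a node only if that edge doesn't already exist:
  "mmumummcu" → 9 new (m, m, u, m, u, m, m, c, u)
  "mmcmcuuumc" → prefix "mm" already present; 8 new (c, m, c, u, u, u, m, c)
  "mmcmmum" → prefix "mmcm" already present; 3 new (m, u, m)
  "mmcmcu" → prefix "mmcmcu" already present; 0 new (none)
  "mmcmmcmumc" → prefix "mmcmm" already present; 5 new (c, m, u, m, c)
  "mmumucm" → prefix "mmumu" already present; 2 new (c, m)
  "mmcmuu" → prefix "mmcm" already present; 2 new (u, u)
  "mmummuuumcu" → prefix "mmum" already present; 7 new (m, u, u, u, m, c, u)
  "mmcmuccumu" → prefix "mmcmu" already present; 5 new (c, c, u, m, u)
  "mmcmc" → prefix "mmcmc" already present; 0 new (none)
  "mmumum" → prefix "mmumum" already present; 0 new (none)
  "mmcmu" → prefix "mmcmu" already present; 0 new (none)
  "mmcmummcmc" → prefix "mmcmu" already present; 5 new (m, m, c, m, c)
  "mmcmmm" → prefix "mmcmm" already present; 1 new (m)
  "mmcmummumm" → prefix "mmcmumm" already present; 3 new (u, m, m)
Total nodes = 9 + 8 + 3 + 0 + 5 + 2 + 2 + 7 + 5 + 0 + 0 + 0 + 5 + 1 + 3 = 50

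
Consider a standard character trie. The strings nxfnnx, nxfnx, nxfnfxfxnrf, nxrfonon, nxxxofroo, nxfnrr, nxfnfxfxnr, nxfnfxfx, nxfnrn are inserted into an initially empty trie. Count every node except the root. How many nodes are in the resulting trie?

30

For each word, the new-node count is its length minus the longest prefix already in the trie:
  "nxfnnx" → 6 new (n, x, f, n, n, x)
  "nxfnx" → prefix "nxfn" already present; 1 new (x)
  "nxfnfxfxnrf" → prefix "nxfn" already present; 7 new (f, x, f, x, n, r, f)
  "nxrfonon" → prefix "nx" already present; 6 new (r, f, o, n, o, n)
  "nxxxofroo" → prefix "nx" already present; 7 new (x, x, o, f, r, o, o)
  "nxfnrr" → prefix "nxfn" already present; 2 new (r, r)
  "nxfnfxfxnr" → prefix "nxfnfxfxnr" already present; 0 new (none)
  "nxfnfxfx" → prefix "nxfnfxfx" already present; 0 new (none)
  "nxfnrn" → prefix "nxfnr" already present; 1 new (n)
Total nodes = 6 + 1 + 7 + 6 + 7 + 2 + 0 + 0 + 1 = 30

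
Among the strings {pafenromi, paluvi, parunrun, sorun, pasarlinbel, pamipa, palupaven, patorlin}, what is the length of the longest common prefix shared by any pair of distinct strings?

4

Look for the deepest trie node that still has at least two words in its subtree.
"palupaven" and "paluvi" agree on "palu" (4 characters) before diverging; nothing deeper is shared.
Longest shared-prefix length: 4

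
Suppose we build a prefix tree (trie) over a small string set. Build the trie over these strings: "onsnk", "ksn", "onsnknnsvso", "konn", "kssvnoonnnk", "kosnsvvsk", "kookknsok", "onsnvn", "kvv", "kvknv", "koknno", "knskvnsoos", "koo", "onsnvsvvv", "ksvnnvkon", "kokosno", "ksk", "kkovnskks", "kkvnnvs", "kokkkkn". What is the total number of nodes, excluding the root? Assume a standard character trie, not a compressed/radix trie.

93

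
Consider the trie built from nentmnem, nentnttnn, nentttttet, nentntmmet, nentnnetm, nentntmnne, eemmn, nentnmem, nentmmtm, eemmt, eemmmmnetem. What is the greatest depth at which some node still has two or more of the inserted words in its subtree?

Look for the deepest trie node that still has at least two words in its subtree.
"nentntmmet" and "nentntmnne" agree on "nentntm" (7 characters) before diverging; nothing deeper is shared.
Longest shared-prefix length: 7

7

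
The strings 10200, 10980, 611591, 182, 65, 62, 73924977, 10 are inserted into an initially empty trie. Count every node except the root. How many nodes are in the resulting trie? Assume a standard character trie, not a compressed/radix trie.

Trie structure (* marks end of a word):
(root)
├─ 1
│  ├─ 0 *
│  │  ├─ 2
│  │  │  └─ 0
│  │  │     └─ 0 *
│  │  └─ 9
│  │     └─ 8
│  │        └─ 0 *
│  └─ 8
│     └─ 2 *
├─ 6
│  ├─ 1
│  │  └─ 1
│  │     └─ 5
│  │        └─ 9
│  │           └─ 1 *
│  ├─ 2 *
│  └─ 5 *
└─ 7
   └─ 3
      └─ 9
         └─ 2
            └─ 4
               └─ 9
                  └─ 7
                     └─ 7 *
Counting every labelled node above: 26.

26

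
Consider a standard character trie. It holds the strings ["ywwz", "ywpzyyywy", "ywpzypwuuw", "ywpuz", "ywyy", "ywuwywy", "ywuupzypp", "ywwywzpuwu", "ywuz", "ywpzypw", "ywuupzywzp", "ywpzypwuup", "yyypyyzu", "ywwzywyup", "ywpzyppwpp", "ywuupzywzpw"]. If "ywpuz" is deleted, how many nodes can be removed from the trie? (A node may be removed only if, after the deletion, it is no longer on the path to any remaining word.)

2

Walk "ywpuz" from the leaf back toward the root, removing each node that no remaining word uses.
The suffix "uz" (2 nodes) is used only by "ywpuz"; the node for "ywp" still has the child "z", so pruning stops there.
Nodes removed: 2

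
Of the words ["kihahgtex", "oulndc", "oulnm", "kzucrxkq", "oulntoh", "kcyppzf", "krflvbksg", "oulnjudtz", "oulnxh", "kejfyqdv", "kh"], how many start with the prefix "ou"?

5

Traverse to the node for "ou", then collect every word in that subtree.
Words under "ou": oulndc, oulnjudtz, oulnm, oulntoh, oulnxh
Count: 5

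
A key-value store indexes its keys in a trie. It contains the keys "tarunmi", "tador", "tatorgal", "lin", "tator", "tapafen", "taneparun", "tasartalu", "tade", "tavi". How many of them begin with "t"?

Walk to "t"; the words in its subtree are exactly those with that prefix.
Matches: "tade", "tador", "taneparun", "tapafen", "tarunmi", "tasartalu", "tator", "tatorgal", "tavi"
Count: 9

9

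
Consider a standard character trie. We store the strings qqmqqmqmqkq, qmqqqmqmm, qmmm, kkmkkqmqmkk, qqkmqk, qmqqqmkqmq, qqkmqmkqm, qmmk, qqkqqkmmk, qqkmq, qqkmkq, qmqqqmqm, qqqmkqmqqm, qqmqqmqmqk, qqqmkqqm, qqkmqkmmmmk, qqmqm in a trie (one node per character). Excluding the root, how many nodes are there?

69

Insert word by word; a character creates a node only if that edge doesn't already exist:
  "qqmqqmqmqkq" → 11 new (q, q, m, q, q, m, q, m, q, k, q)
  "qmqqqmqmm" → prefix "q" already present; 8 new (m, q, q, q, m, q, m, m)
  "qmmm" → prefix "qm" already present; 2 new (m, m)
  "kkmkkqmqmkk" → 11 new (k, k, m, k, k, q, m, q, m, k, k)
  "qqkmqk" → prefix "qq" already present; 4 new (k, m, q, k)
  "qmqqqmkqmq" → prefix "qmqqqm" already present; 4 new (k, q, m, q)
  "qqkmqmkqm" → prefix "qqkmq" already present; 4 new (m, k, q, m)
  "qmmk" → prefix "qmm" already present; 1 new (k)
  "qqkqqkmmk" → prefix "qqk" already present; 6 new (q, q, k, m, m, k)
  "qqkmq" → prefix "qqkmq" already present; 0 new (none)
  "qqkmkq" → prefix "qqkm" already present; 2 new (k, q)
  "qmqqqmqm" → prefix "qmqqqmqm" already present; 0 new (none)
  "qqqmkqmqqm" → prefix "qq" already present; 8 new (q, m, k, q, m, q, q, m)
  "qqmqqmqmqk" → prefix "qqmqqmqmqk" already present; 0 new (none)
  "qqqmkqqm" → prefix "qqqmkq" already present; 2 new (q, m)
  "qqkmqkmmmmk" → prefix "qqkmqk" already present; 5 new (m, m, m, m, k)
  "qqmqm" → prefix "qqmq" already present; 1 new (m)
Total nodes = 11 + 8 + 2 + 11 + 4 + 4 + 4 + 1 + 6 + 0 + 2 + 0 + 8 + 0 + 2 + 5 + 1 = 69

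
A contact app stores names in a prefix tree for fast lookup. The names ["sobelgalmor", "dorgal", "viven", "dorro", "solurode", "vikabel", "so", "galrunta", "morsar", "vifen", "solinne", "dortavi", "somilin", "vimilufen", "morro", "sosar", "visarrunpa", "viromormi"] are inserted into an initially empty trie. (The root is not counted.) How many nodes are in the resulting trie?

92

Trace insertions, counting only characters that open a new branch:
  "sobelgalmor" → 11 new (s, o, b, e, l, g, a, l, m, o, r)
  "dorgal" → 6 new (d, o, r, g, a, l)
  "viven" → 5 new (v, i, v, e, n)
  "dorro" → prefix "dor" already present; 2 new (r, o)
  "solurode" → prefix "so" already present; 6 new (l, u, r, o, d, e)
  "vikabel" → prefix "vi" already present; 5 new (k, a, b, e, l)
  "so" → prefix "so" already present; 0 new (none)
  "galrunta" → 8 new (g, a, l, r, u, n, t, a)
  "morsar" → 6 new (m, o, r, s, a, r)
  "vifen" → prefix "vi" already present; 3 new (f, e, n)
  "solinne" → prefix "sol" already present; 4 new (i, n, n, e)
  "dortavi" → prefix "dor" already present; 4 new (t, a, v, i)
  "somilin" → prefix "so" already present; 5 new (m, i, l, i, n)
  "vimilufen" → prefix "vi" already present; 7 new (m, i, l, u, f, e, n)
  "morro" → prefix "mor" already present; 2 new (r, o)
  "sosar" → prefix "so" already present; 3 new (s, a, r)
  "visarrunpa" → prefix "vi" already present; 8 new (s, a, r, r, u, n, p, a)
  "viromormi" → prefix "vi" already present; 7 new (r, o, m, o, r, m, i)
Total nodes = 11 + 6 + 5 + 2 + 6 + 5 + 0 + 8 + 6 + 3 + 4 + 4 + 5 + 7 + 2 + 3 + 8 + 7 = 92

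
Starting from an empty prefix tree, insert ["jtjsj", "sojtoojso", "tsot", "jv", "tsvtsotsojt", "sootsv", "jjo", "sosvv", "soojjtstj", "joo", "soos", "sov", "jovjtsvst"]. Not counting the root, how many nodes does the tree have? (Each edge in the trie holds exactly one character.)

Insert word by word; a character creates a node only if that edge doesn't already exist:
  "jtjsj" → 5 new (j, t, j, s, j)
  "sojtoojso" → 9 new (s, o, j, t, o, o, j, s, o)
  "tsot" → 4 new (t, s, o, t)
  "jv" → prefix "j" already present; 1 new (v)
  "tsvtsotsojt" → prefix "ts" already present; 9 new (v, t, s, o, t, s, o, j, t)
  "sootsv" → prefix "so" already present; 4 new (o, t, s, v)
  "jjo" → prefix "j" already present; 2 new (j, o)
  "sosvv" → prefix "so" already present; 3 new (s, v, v)
  "soojjtstj" → prefix "soo" already present; 6 new (j, j, t, s, t, j)
  "joo" → prefix "j" already present; 2 new (o, o)
  "soos" → prefix "soo" already present; 1 new (s)
  "sov" → prefix "so" already present; 1 new (v)
  "jovjtsvst" → prefix "jo" already present; 7 new (v, j, t, s, v, s, t)
Total nodes = 5 + 9 + 4 + 1 + 9 + 4 + 2 + 3 + 6 + 2 + 1 + 1 + 7 = 54

54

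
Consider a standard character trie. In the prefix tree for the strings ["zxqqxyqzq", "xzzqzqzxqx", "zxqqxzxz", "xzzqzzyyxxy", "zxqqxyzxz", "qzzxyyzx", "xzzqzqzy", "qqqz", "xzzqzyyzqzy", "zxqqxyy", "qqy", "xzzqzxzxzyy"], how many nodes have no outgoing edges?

A leaf is a node with no children — equivalently, the end of a word that is not a proper prefix of any other stored word.
Those words: "qqqz", "qqy", "qzzxyyzx", "xzzqzqzxqx", "xzzqzqzy", "xzzqzxzxzyy", "xzzqzyyzqzy", "xzzqzzyyxxy", "zxqqxyqzq", "zxqqxyy", "zxqqxyzxz", "zxqqxzxz"
Leaf count: 12

12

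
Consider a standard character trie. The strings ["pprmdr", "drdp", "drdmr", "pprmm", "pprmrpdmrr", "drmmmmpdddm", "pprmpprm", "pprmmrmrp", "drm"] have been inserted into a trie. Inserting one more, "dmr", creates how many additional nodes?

2

The longest prefix of "dmr" already in the trie is "d" (length 1).
New nodes needed: |"dmr"| − 1 = 3 − 1 = 2.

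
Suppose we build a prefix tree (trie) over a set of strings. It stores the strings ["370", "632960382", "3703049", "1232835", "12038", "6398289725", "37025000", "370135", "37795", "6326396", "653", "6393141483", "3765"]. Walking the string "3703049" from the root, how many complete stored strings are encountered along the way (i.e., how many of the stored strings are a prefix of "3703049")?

2

Traverse "3703049" character by character; count nodes along the way that are marked as word ends.
Prefixes of the query that are stored words: "370", "3703049"
Count: 2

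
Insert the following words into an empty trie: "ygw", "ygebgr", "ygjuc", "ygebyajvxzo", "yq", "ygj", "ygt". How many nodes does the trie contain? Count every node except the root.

Trace insertions, counting only characters that open a new branch:
  "ygw" → 3 new (y, g, w)
  "ygebgr" → prefix "yg" already present; 4 new (e, b, g, r)
  "ygjuc" → prefix "yg" already present; 3 new (j, u, c)
  "ygebyajvxzo" → prefix "ygeb" already present; 7 new (y, a, j, v, x, z, o)
  "yq" → prefix "y" already present; 1 new (q)
  "ygj" → prefix "ygj" already present; 0 new (none)
  "ygt" → prefix "yg" already present; 1 new (t)
Total nodes = 3 + 4 + 3 + 7 + 1 + 0 + 1 = 19

19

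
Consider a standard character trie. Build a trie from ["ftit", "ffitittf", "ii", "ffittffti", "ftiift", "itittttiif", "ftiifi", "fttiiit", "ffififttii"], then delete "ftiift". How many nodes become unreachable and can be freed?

Walk "ftiift" from the leaf back toward the root, removing each node that no remaining word uses.
The suffix "t" (1 node) is used only by "ftiift"; the node for "ftiif" still has the child "i", so pruning stops there.
Nodes removed: 1

1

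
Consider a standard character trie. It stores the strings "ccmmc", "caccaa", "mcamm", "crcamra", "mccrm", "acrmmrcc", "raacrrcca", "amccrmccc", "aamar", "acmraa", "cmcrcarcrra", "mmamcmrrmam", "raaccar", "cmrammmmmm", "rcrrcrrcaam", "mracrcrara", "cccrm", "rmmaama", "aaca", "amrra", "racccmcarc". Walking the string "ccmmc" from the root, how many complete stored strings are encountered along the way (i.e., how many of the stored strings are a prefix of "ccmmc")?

Traverse "ccmmc" character by character; count nodes along the way that are marked as word ends.
Prefixes of the query that are stored words: "ccmmc"
Count: 1

1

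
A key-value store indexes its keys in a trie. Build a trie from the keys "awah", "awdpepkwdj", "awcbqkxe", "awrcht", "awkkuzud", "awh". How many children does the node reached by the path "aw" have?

6

The children of the "aw" node are the distinct next characters among strings starting with "aw".
Characters that immediately follow "aw" among the stored strings: {a, c, d, h, k, r}.
That node has 6 child edges.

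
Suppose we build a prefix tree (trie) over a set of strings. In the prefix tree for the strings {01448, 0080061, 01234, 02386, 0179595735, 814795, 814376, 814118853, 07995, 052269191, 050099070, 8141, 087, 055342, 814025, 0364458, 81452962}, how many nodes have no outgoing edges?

Leaves are exactly the stored words that no other stored word extends.
Those words: "0080061", "01234", "01448", "0179595735", "02386", "0364458", "050099070", "052269191", "055342", "07995", "087", "814025", "814118853", "814376", "81452962", "814795"
Leaf count: 16

16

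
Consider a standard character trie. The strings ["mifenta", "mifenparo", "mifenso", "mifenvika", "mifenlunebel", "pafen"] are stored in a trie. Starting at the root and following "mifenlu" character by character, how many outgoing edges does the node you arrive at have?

Walk "mifenlu" from the root, arriving at one node.
Distinct next characters after "mifenlu": n.
That node has 1 child edge.

1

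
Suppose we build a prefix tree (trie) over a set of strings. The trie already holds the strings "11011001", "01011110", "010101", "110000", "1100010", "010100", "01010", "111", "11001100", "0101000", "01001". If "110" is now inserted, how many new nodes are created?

"110" is already a full path in the trie; only an end-marker is added.
No new nodes are needed: 0.

0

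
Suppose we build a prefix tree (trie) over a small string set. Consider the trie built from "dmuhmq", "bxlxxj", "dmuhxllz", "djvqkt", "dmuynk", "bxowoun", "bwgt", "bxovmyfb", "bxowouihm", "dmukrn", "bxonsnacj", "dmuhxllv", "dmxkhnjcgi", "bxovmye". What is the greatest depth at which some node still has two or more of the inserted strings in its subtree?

The deepest shared node is where two words last agree before diverging.
e.g. "dmuhxllv" and "dmuhxllz" share the prefix "dmuhxll" of length 7; no pair shares a longer one.
Longest shared-prefix length: 7

7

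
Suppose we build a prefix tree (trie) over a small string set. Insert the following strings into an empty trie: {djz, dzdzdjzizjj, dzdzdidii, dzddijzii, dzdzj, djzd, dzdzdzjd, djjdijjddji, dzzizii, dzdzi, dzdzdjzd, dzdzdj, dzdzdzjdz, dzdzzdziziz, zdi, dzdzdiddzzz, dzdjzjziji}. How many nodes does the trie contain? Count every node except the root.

Trace insertions, counting only characters that open a new branch:
  "djz" → 3 new (d, j, z)
  "dzdzdjzizjj" → prefix "d" already present; 10 new (z, d, z, d, j, z, i, z, j, j)
  "dzdzdidii" → prefix "dzdzd" already present; 4 new (i, d, i, i)
  "dzddijzii" → prefix "dzd" already present; 6 new (d, i, j, z, i, i)
  "dzdzj" → prefix "dzdz" already present; 1 new (j)
  "djzd" → prefix "djz" already present; 1 new (d)
  "dzdzdzjd" → prefix "dzdzd" already present; 3 new (z, j, d)
  "djjdijjddji" → prefix "dj" already present; 9 new (j, d, i, j, j, d, d, j, i)
  "dzzizii" → prefix "dz" already present; 5 new (z, i, z, i, i)
  "dzdzi" → prefix "dzdz" already present; 1 new (i)
  "dzdzdjzd" → prefix "dzdzdjz" already present; 1 new (d)
  "dzdzdj" → prefix "dzdzdj" already present; 0 new (none)
  "dzdzdzjdz" → prefix "dzdzdzjd" already present; 1 new (z)
  "dzdzzdziziz" → prefix "dzdz" already present; 7 new (z, d, z, i, z, i, z)
  "zdi" → 3 new (z, d, i)
  "dzdzdiddzzz" → prefix "dzdzdid" already present; 4 new (d, z, z, z)
  "dzdjzjziji" → prefix "dzd" already present; 7 new (j, z, j, z, i, j, i)
Total nodes = 3 + 10 + 4 + 6 + 1 + 1 + 3 + 9 + 5 + 1 + 1 + 0 + 1 + 7 + 3 + 4 + 7 = 66

66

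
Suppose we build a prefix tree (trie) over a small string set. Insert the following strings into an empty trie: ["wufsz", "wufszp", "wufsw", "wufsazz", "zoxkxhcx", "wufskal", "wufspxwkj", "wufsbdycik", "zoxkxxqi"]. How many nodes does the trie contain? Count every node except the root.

35

For each word, the new-node count is its length minus the longest prefix already in the trie:
  "wufsz" → 5 new (w, u, f, s, z)
  "wufszp" → prefix "wufsz" already present; 1 new (p)
  "wufsw" → prefix "wufs" already present; 1 new (w)
  "wufsazz" → prefix "wufs" already present; 3 new (a, z, z)
  "zoxkxhcx" → 8 new (z, o, x, k, x, h, c, x)
  "wufskal" → prefix "wufs" already present; 3 new (k, a, l)
  "wufspxwkj" → prefix "wufs" already present; 5 new (p, x, w, k, j)
  "wufsbdycik" → prefix "wufs" already present; 6 new (b, d, y, c, i, k)
  "zoxkxxqi" → prefix "zoxkx" already present; 3 new (x, q, i)
Total nodes = 5 + 1 + 1 + 3 + 8 + 3 + 5 + 6 + 3 = 35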